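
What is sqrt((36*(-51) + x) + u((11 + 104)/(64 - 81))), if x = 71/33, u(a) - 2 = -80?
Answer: I*sqrt(2082003)/33 ≈ 43.725*I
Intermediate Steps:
u(a) = -78 (u(a) = 2 - 80 = -78)
x = 71/33 (x = 71*(1/33) = 71/33 ≈ 2.1515)
sqrt((36*(-51) + x) + u((11 + 104)/(64 - 81))) = sqrt((36*(-51) + 71/33) - 78) = sqrt((-1836 + 71/33) - 78) = sqrt(-60517/33 - 78) = sqrt(-63091/33) = I*sqrt(2082003)/33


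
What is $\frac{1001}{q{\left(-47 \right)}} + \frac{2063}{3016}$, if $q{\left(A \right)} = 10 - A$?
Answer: $\frac{3136607}{171912} \approx 18.245$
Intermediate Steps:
$\frac{1001}{q{\left(-47 \right)}} + \frac{2063}{3016} = \frac{1001}{10 - -47} + \frac{2063}{3016} = \frac{1001}{10 + 47} + 2063 \cdot \frac{1}{3016} = \frac{1001}{57} + \frac{2063}{3016} = \frac{3136607}{171912}$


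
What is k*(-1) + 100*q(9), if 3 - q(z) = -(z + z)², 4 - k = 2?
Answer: 32698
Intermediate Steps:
k = 2 (k = 4 - 1*2 = 4 - 2 = 2)
q(z) = 3 + 4*z² (q(z) = 3 - (-1)*(z + z)² = 3 - (-1)*(2*z)² = 3 - (-1)*4*z² = 3 - (-4)*z² = 3 + 4*z²)
k*(-1) + 100*q(9) = 2*(-1) + 100*(3 + 4*9²) = -2 + 100*(3 + 4*81) = -2 + 100*(3 + 324) = -2 + 100*327 = -2 + 32700 = 32698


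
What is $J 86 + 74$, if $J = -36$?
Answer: $-3022$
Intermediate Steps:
$J 86 + 74 = \left(-36\right) 86 + 74 = -3096 + 74 = -3022$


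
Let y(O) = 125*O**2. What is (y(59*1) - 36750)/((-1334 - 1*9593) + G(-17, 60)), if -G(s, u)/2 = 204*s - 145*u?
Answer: 398375/13409 ≈ 29.710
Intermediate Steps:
G(s, u) = -408*s + 290*u (G(s, u) = -2*(204*s - 145*u) = -2*(-145*u + 204*s) = -408*s + 290*u)
(y(59*1) - 36750)/((-1334 - 1*9593) + G(-17, 60)) = (125*(59*1)**2 - 36750)/((-1334 - 1*9593) + (-408*(-17) + 290*60)) = (125*59**2 - 36750)/((-1334 - 9593) + (6936 + 17400)) = (125*3481 - 36750)/(-10927 + 24336) = (435125 - 36750)/13409 = 398375*(1/13409) = 398375/13409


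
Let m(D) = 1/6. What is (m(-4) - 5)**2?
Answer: 841/36 ≈ 23.361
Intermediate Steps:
m(D) = 1/6
(m(-4) - 5)**2 = (1/6 - 5)**2 = (-29/6)**2 = 841/36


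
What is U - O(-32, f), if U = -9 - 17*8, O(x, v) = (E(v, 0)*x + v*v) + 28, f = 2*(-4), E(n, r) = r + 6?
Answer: -45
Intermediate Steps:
E(n, r) = 6 + r
f = -8
O(x, v) = 28 + v² + 6*x (O(x, v) = ((6 + 0)*x + v*v) + 28 = (6*x + v²) + 28 = (v² + 6*x) + 28 = 28 + v² + 6*x)
U = -145 (U = -9 - 136 = -145)
U - O(-32, f) = -145 - (28 + (-8)² + 6*(-32)) = -145 - (28 + 64 - 192) = -145 - 1*(-100) = -145 + 100 = -45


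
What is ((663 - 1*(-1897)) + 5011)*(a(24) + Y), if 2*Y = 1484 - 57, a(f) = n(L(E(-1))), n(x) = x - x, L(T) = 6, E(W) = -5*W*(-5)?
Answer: 10803817/2 ≈ 5.4019e+6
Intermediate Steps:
E(W) = 25*W
n(x) = 0
a(f) = 0
Y = 1427/2 (Y = (1484 - 57)/2 = (½)*1427 = 1427/2 ≈ 713.50)
((663 - 1*(-1897)) + 5011)*(a(24) + Y) = ((663 - 1*(-1897)) + 5011)*(0 + 1427/2) = ((663 + 1897) + 5011)*(1427/2) = (2560 + 5011)*(1427/2) = 7571*(1427/2) = 10803817/2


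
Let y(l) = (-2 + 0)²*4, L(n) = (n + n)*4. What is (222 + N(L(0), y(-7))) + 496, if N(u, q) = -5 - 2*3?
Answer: 707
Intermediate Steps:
L(n) = 8*n (L(n) = (2*n)*4 = 8*n)
y(l) = 16 (y(l) = (-2)²*4 = 4*4 = 16)
N(u, q) = -11 (N(u, q) = -5 - 6 = -11)
(222 + N(L(0), y(-7))) + 496 = (222 - 11) + 496 = 211 + 496 = 707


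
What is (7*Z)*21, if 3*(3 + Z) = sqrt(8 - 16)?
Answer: -441 + 98*I*sqrt(2) ≈ -441.0 + 138.59*I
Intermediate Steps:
Z = -3 + 2*I*sqrt(2)/3 (Z = -3 + sqrt(8 - 16)/3 = -3 + sqrt(-8)/3 = -3 + (2*I*sqrt(2))/3 = -3 + 2*I*sqrt(2)/3 ≈ -3.0 + 0.94281*I)
(7*Z)*21 = (7*(-3 + 2*I*sqrt(2)/3))*21 = (-21 + 14*I*sqrt(2)/3)*21 = -441 + 98*I*sqrt(2)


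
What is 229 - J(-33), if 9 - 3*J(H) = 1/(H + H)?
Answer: 44747/198 ≈ 225.99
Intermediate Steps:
J(H) = 3 - 1/(6*H) (J(H) = 3 - 1/(3*(H + H)) = 3 - 1/(2*H)/3 = 3 - 1/(6*H))
229 - J(-33) = 229 - (3 - 1/6/(-33)) = 229 - (3 - 1/6*(-1/33)) = 229 - (3 + 1/198) = 229 - 1*595/198 = 229 - 595/198 = 44747/198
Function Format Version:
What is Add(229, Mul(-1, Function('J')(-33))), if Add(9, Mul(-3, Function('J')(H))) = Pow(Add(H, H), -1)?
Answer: Rational(44747, 198) ≈ 225.99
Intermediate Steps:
Function('J')(H) = Add(3, Mul(Rational(-1, 6), Pow(H, -1))) (Function('J')(H) = Add(3, Mul(Rational(-1, 3), Pow(Add(H, H), -1))) = Add(3, Mul(Rational(-1, 3), Pow(Mul(2, H), -1))) = Add(3, Mul(Rational(-1, 3), Mul(Rational(1, 2), Pow(H, -1)))) = Add(3, Mul(Rational(-1, 6), Pow(H, -1))))
Add(229, Mul(-1, Function('J')(-33))) = Add(229, Mul(-1, Add(3, Mul(Rational(-1, 6), Pow(-33, -1))))) = Add(229, Mul(-1, Add(3, Mul(Rational(-1, 6), Rational(-1, 33))))) = Add(229, Mul(-1, Add(3, Rational(1, 198)))) = Add(229, Mul(-1, Rational(595, 198))) = Add(229, Rational(-595, 198)) = Rational(44747, 198)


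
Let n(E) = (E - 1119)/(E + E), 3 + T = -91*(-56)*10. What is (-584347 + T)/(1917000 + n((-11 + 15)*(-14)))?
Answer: -11947936/42941035 ≈ -0.27824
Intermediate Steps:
T = 50957 (T = -3 - 91*(-56)*10 = -3 + 5096*10 = -3 + 50960 = 50957)
n(E) = (-1119 + E)/(2*E) (n(E) = (-1119 + E)/((2*E)) = (-1119 + E)*(1/(2*E)) = (-1119 + E)/(2*E))
(-584347 + T)/(1917000 + n((-11 + 15)*(-14))) = (-584347 + 50957)/(1917000 + (-1119 + (-11 + 15)*(-14))/(2*(((-11 + 15)*(-14))))) = -533390/(1917000 + (-1119 + 4*(-14))/(2*((4*(-14))))) = -533390/(1917000 + (½)*(-1119 - 56)/(-56)) = -533390/(1917000 + (½)*(-1/56)*(-1175)) = -533390/(1917000 + 1175/112) = -533390/214705175/112 = -533390*112/214705175 = -11947936/42941035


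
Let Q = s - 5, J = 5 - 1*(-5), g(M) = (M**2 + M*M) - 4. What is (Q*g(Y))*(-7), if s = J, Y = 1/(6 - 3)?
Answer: 1190/9 ≈ 132.22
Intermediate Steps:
Y = 1/3 ≈ 0.33333
g(M) = -4 + 2*M**2 (g(M) = (M**2 + M**2) - 4 = 2*M**2 - 4 = -4 + 2*M**2)
J = 10 (J = 5 + 5 = 10)
s = 10
Q = 5 (Q = 10 - 5 = 5)
(Q*g(Y))*(-7) = (5*(-4 + 2*(1/3)**2))*(-7) = (5*(-4 + 2*(1/9)))*(-7) = (5*(-4 + 2/9))*(-7) = (5*(-34/9))*(-7) = -170/9*(-7) = 1190/9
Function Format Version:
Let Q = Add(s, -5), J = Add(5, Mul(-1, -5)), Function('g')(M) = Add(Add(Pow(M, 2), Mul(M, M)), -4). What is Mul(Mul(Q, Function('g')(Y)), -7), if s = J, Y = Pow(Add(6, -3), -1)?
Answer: Rational(1190, 9) ≈ 132.22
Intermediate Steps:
Y = Rational(1, 3) (Y = Pow(3, -1) = Rational(1, 3) ≈ 0.33333)
Function('g')(M) = Add(-4, Mul(2, Pow(M, 2))) (Function('g')(M) = Add(Add(Pow(M, 2), Pow(M, 2)), -4) = Add(Mul(2, Pow(M, 2)), -4) = Add(-4, Mul(2, Pow(M, 2))))
J = 10 (J = Add(5, 5) = 10)
s = 10
Q = 5 (Q = Add(10, -5) = 5)
Mul(Mul(Q, Function('g')(Y)), -7) = Mul(Mul(5, Add(-4, Mul(2, Pow(Rational(1, 3), 2)))), -7) = Mul(Mul(5, Add(-4, Mul(2, Rational(1, 9)))), -7) = Mul(Mul(5, Add(-4, Rational(2, 9))), -7) = Mul(Mul(5, Rational(-34, 9)), -7) = Mul(Rational(-170, 9), -7) = Rational(1190, 9)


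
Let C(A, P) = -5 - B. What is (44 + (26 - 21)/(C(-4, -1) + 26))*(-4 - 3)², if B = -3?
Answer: 51989/24 ≈ 2166.2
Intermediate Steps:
C(A, P) = -2 (C(A, P) = -5 - 1*(-3) = -5 + 3 = -2)
(44 + (26 - 21)/(C(-4, -1) + 26))*(-4 - 3)² = (44 + (26 - 21)/(-2 + 26))*(-4 - 3)² = (44 + 5/24)*(-7)² = (44 + 5*(1/24))*49 = (44 + 5/24)*49 = (1061/24)*49 = 51989/24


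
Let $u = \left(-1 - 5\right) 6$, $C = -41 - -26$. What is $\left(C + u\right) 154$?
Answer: $-7854$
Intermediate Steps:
$C = -15$ ($C = -41 + 26 = -15$)
$u = -36$ ($u = \left(-6\right) 6 = -36$)
$\left(C + u\right) 154 = \left(-15 - 36\right) 154 = \left(-51\right) 154 = -7854$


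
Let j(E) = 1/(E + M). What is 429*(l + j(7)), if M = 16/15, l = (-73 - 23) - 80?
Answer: -829959/11 ≈ -75451.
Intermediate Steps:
l = -176 (l = -96 - 80 = -176)
M = 16/15 (M = 16*(1/15) = 16/15 ≈ 1.0667)
j(E) = 1/(16/15 + E) (j(E) = 1/(E + 16/15) = 1/(16/15 + E))
429*(l + j(7)) = 429*(-176 + 15/(16 + 15*7)) = 429*(-176 + 15/(16 + 105)) = 429*(-176 + 15/121) = 429*(-21281/121) = -829959/11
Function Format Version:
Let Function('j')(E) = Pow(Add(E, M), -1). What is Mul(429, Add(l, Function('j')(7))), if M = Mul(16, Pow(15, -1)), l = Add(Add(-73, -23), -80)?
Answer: Rational(-829959, 11) ≈ -75451.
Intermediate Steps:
l = -176 (l = Add(-96, -80) = -176)
M = Rational(16, 15) (M = Mul(16, Rational(1, 15)) = Rational(16, 15) ≈ 1.0667)
Function('j')(E) = Pow(Add(Rational(16, 15), E), -1) (Function('j')(E) = Pow(Add(E, Rational(16, 15)), -1) = Pow(Add(Rational(16, 15), E), -1))
Mul(429, Add(l, Function('j')(7))) = Mul(429, Add(-176, Mul(15, Pow(Add(16, Mul(15, 7)), -1)))) = Mul(429, Add(-176, Mul(15, Pow(Add(16, 105), -1)))) = Mul(429, Add(-176, Mul(15, Pow(121, -1)))) = Mul(429, Add(-176, Mul(15, Rational(1, 121)))) = Mul(429, Add(-176, Rational(15, 121))) = Mul(429, Rational(-21281, 121)) = Rational(-829959, 11)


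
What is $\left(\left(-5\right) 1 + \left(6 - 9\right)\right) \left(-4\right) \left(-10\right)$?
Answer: $-320$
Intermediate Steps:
$\left(\left(-5\right) 1 + \left(6 - 9\right)\right) \left(-4\right) \left(-10\right) = \left(-5 + \left(6 - 9\right)\right) \left(-4\right) \left(-10\right) = \left(-5 - 3\right) \left(-4\right) \left(-10\right) = \left(-8\right) \left(-4\right) \left(-10\right) = 32 \left(-10\right) = -320$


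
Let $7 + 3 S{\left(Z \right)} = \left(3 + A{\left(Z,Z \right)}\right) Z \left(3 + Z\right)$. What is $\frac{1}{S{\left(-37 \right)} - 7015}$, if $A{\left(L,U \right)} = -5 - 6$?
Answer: $- \frac{1}{10372} \approx -9.6413 \cdot 10^{-5}$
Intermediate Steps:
$A{\left(L,U \right)} = -11$ ($A{\left(L,U \right)} = -5 - 6 = -11$)
$S{\left(Z \right)} = - \frac{7}{3} - \frac{8 Z \left(3 + Z\right)}{3}$ ($S{\left(Z \right)} = - \frac{7}{3} + \frac{\left(3 - 11\right) Z \left(3 + Z\right)}{3} = - \frac{7}{3} + \frac{\left(-8\right) Z \left(3 + Z\right)}{3} = - \frac{7}{3} - \frac{8 Z \left(3 + Z\right)}{3}$)
$\frac{1}{S{\left(-37 \right)} - 7015} = \frac{1}{\left(- \frac{7}{3} - -296 - \frac{8 \left(-37\right)^{2}}{3}\right) - 7015} = \frac{1}{\left(- \frac{7}{3} + 296 - \frac{10952}{3}\right) - 7015} = \frac{1}{-3357 - 7015} = \frac{1}{-10372} = - \frac{1}{10372}$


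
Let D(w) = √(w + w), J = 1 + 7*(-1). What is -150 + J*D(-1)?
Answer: -150 - 6*I*√2 ≈ -150.0 - 8.4853*I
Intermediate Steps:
J = -6 (J = 1 - 7 = -6)
D(w) = √2*√w (D(w) = √(2*w) = √2*√w)
-150 + J*D(-1) = -150 - 6*√2*√(-1) = -150 - 6*√2*I = -150 - 6*I*√2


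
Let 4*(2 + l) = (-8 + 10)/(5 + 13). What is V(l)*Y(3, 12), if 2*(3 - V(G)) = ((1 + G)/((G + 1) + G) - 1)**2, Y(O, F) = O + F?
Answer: 935625/22472 ≈ 41.635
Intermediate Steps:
Y(O, F) = F + O
l = -71/36 (l = -2 + ((-8 + 10)/(5 + 13))/4 = -2 + (2/18)/4 = -2 + (2*(1/18))/4 = -2 + (1/4)*(1/9) = -2 + 1/36 = -71/36 ≈ -1.9722)
V(G) = 3 - (-1 + (1 + G)/(1 + 2*G))**2/2 (V(G) = 3 - ((1 + G)/((G + 1) + G) - 1)**2/2 = 3 - ((1 + G)/((1 + G) + G) - 1)**2/2 = 3 - ((1 + G)/(1 + 2*G) - 1)**2/2 = 3 - (-1 + (1 + G)/(1 + 2*G))**2/2)
V(l)*Y(3, 12) = (3 - (-71/36)**2/(2*(1 + 2*(-71/36))**2))*(12 + 3) = (3 - 1/2*5041/1296/(1 - 71/18)**2)*15 = (3 - 1/2*5041/1296/(-53/18)**2)*15 = (3 - 1/2*5041/1296*324/2809)*15 = (3 - 5041/22472)*15 = (62375/22472)*15 = 935625/22472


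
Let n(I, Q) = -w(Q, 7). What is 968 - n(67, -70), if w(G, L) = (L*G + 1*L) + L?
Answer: 492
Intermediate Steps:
w(G, L) = 2*L + G*L (w(G, L) = (G*L + L) + L = (L + G*L) + L = 2*L + G*L)
n(I, Q) = -14 - 7*Q (n(I, Q) = -7*(2 + Q) = -(14 + 7*Q) = -14 - 7*Q)
968 - n(67, -70) = 968 - (-14 - 7*(-70)) = 968 - (-14 + 490) = 968 - 1*476 = 968 - 476 = 492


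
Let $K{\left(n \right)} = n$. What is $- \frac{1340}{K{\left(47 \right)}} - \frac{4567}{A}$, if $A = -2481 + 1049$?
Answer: $- \frac{1704231}{67304} \approx -25.321$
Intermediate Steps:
$A = -1432$
$- \frac{1340}{K{\left(47 \right)}} - \frac{4567}{A} = - \frac{1340}{47} - \frac{4567}{-1432} = \left(-1340\right) \frac{1}{47} - - \frac{4567}{1432} = - \frac{1340}{47} + \frac{4567}{1432} = - \frac{1704231}{67304}$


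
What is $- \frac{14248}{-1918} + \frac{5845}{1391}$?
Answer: $\frac{113247}{9737} \approx 11.631$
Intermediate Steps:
$- \frac{14248}{-1918} + \frac{5845}{1391} = \left(-14248\right) \left(- \frac{1}{1918}\right) + 5845 \cdot \frac{1}{1391} = \frac{52}{7} + \frac{5845}{1391} = \frac{113247}{9737}$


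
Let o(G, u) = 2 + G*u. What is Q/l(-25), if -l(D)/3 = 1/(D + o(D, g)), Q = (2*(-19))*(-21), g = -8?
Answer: -47082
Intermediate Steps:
Q = 798 (Q = -38*(-21) = 798)
l(D) = -3/(2 - 7*D) (l(D) = -3/(D + (2 + D*(-8))) = -3/(D + (2 - 8*D)) = -3/(2 - 7*D))
Q/l(-25) = 798/((3/(-2 + 7*(-25)))) = 798/((3/(-2 - 175))) = 798/((3/(-177))) = 798/((3*(-1/177))) = 798/(-1/59) = 798*(-59) = -47082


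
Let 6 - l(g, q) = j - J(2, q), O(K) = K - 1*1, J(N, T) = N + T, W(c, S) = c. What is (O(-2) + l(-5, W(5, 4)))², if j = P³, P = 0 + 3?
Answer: 289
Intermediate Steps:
P = 3
j = 27 (j = 3³ = 27)
O(K) = -1 + K (O(K) = K - 1 = -1 + K)
l(g, q) = -19 + q (l(g, q) = 6 - (27 - (2 + q)) = 6 - (27 + (-2 - q)) = 6 - (25 - q) = 6 + (-25 + q) = -19 + q)
(O(-2) + l(-5, W(5, 4)))² = ((-1 - 2) + (-19 + 5))² = (-3 - 14)² = (-17)² = 289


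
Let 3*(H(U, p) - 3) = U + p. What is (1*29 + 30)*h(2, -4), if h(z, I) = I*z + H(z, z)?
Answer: -649/3 ≈ -216.33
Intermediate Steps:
H(U, p) = 3 + U/3 + p/3 (H(U, p) = 3 + (U + p)/3 = 3 + (U/3 + p/3) = 3 + U/3 + p/3)
h(z, I) = 3 + 2*z/3 + I*z (h(z, I) = I*z + (3 + z/3 + z/3) = I*z + (3 + 2*z/3) = 3 + 2*z/3 + I*z)
(1*29 + 30)*h(2, -4) = (1*29 + 30)*(3 + (⅔)*2 - 4*2) = (29 + 30)*(3 + 4/3 - 8) = 59*(-11/3) = -649/3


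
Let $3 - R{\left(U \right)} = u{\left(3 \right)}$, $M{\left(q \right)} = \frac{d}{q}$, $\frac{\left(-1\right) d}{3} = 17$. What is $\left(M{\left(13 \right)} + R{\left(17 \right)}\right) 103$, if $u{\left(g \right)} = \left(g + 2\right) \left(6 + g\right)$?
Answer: $- \frac{61491}{13} \approx -4730.1$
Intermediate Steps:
$d = -51$ ($d = \left(-3\right) 17 = -51$)
$M{\left(q \right)} = - \frac{51}{q}$
$u{\left(g \right)} = \left(2 + g\right) \left(6 + g\right)$
$R{\left(U \right)} = -42$ ($R{\left(U \right)} = 3 - \left(12 + 3^{2} + 8 \cdot 3\right) = 3 - \left(12 + 9 + 24\right) = 3 - 45 = -42$)
$\left(M{\left(13 \right)} + R{\left(17 \right)}\right) 103 = \left(- \frac{51}{13} - 42\right) 103 = \left(- \frac{597}{13}\right) 103 = - \frac{61491}{13}$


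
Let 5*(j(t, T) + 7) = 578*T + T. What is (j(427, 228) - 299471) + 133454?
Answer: -698108/5 ≈ -1.3962e+5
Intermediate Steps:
j(t, T) = -7 + 579*T/5 (j(t, T) = -7 + (578*T + T)/5 = -7 + (579*T)/5 = -7 + 579*T/5)
(j(427, 228) - 299471) + 133454 = ((-7 + (579/5)*228) - 299471) + 133454 = ((-7 + 132012/5) - 299471) + 133454 = (131977/5 - 299471) + 133454 = -1365378/5 + 133454 = -698108/5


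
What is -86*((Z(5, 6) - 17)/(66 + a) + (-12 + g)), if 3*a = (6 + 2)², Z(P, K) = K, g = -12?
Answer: 271803/131 ≈ 2074.8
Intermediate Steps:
a = 64/3 (a = (6 + 2)²/3 = (⅓)*8² = (⅓)*64 = 64/3 ≈ 21.333)
-86*((Z(5, 6) - 17)/(66 + a) + (-12 + g)) = -86*((6 - 17)/(66 + 64/3) + (-12 - 12)) = -86*(-11/262/3 - 24) = -86*(-11*3/262 - 24) = -86*(-33/262 - 24) = -86*(-6321/262) = 271803/131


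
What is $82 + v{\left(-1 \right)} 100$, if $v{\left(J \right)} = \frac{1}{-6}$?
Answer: $\frac{196}{3} \approx 65.333$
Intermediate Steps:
$v{\left(J \right)} = - \frac{1}{6}$
$82 + v{\left(-1 \right)} 100 = 82 - \frac{50}{3} = \frac{196}{3}$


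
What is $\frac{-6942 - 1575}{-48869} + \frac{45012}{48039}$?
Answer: $\frac{869613197}{782539297} \approx 1.1113$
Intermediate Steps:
$\frac{-6942 - 1575}{-48869} + \frac{45012}{48039} = \left(-6942 - 1575\right) \left(- \frac{1}{48869}\right) + 45012 \cdot \frac{1}{48039} = \left(-8517\right) \left(- \frac{1}{48869}\right) + \frac{15004}{16013} = \frac{8517}{48869} + \frac{15004}{16013} = \frac{869613197}{782539297}$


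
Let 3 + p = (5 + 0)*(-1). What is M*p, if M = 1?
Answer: -8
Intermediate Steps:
p = -8 (p = -3 + (5 + 0)*(-1) = -3 + 5*(-1) = -3 - 5 = -8)
M*p = 1*(-8) = -8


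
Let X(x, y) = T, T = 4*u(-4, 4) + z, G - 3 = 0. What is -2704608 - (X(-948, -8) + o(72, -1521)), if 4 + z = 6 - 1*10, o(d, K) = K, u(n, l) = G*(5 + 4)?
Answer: -2703187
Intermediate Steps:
G = 3 (G = 3 + 0 = 3)
u(n, l) = 27 (u(n, l) = 3*(5 + 4) = 3*9 = 27)
z = -8 (z = -4 + (6 - 1*10) = -4 + (6 - 10) = -4 - 4 = -8)
T = 100 (T = 4*27 - 8 = 108 - 8 = 100)
X(x, y) = 100
-2704608 - (X(-948, -8) + o(72, -1521)) = -2704608 - (100 - 1521) = -2704608 - 1*(-1421) = -2704608 + 1421 = -2703187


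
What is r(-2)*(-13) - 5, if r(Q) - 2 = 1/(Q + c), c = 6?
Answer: -137/4 ≈ -34.250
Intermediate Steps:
r(Q) = 2 + 1/(6 + Q) (r(Q) = 2 + 1/(Q + 6) = 2 + 1/(6 + Q))
r(-2)*(-13) - 5 = ((13 + 2*(-2))/(6 - 2))*(-13) - 5 = ((13 - 4)/4)*(-13) - 5 = ((¼)*9)*(-13) - 5 = (9/4)*(-13) - 5 = -117/4 - 5 = -137/4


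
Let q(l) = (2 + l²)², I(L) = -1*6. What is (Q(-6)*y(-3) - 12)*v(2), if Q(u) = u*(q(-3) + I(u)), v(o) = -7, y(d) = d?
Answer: -14406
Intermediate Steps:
I(L) = -6
Q(u) = 115*u (Q(u) = u*((2 + (-3)²)² - 6) = u*((2 + 9)² - 6) = u*(11² - 6) = u*(121 - 6) = u*115 = 115*u)
(Q(-6)*y(-3) - 12)*v(2) = ((115*(-6))*(-3) - 12)*(-7) = (-690*(-3) - 12)*(-7) = (2070 - 12)*(-7) = 2058*(-7) = -14406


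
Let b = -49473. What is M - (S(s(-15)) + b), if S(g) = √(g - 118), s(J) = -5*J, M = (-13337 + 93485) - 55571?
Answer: 74050 - I*√43 ≈ 74050.0 - 6.5574*I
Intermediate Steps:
M = 24577 (M = 80148 - 55571 = 24577)
S(g) = √(-118 + g)
M - (S(s(-15)) + b) = 24577 - (√(-118 - 5*(-15)) - 49473) = 24577 - (√(-118 + 75) - 49473) = 24577 - (√(-43) - 49473) = 24577 - (I*√43 - 49473) = 24577 - (-49473 + I*√43) = 24577 + (49473 - I*√43) = 74050 - I*√43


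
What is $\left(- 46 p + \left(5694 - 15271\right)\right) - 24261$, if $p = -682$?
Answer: $-2466$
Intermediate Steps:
$\left(- 46 p + \left(5694 - 15271\right)\right) - 24261 = \left(\left(-46\right) \left(-682\right) + \left(5694 - 15271\right)\right) - 24261 = \left(31372 + \left(5694 - 15271\right)\right) - 24261 = \left(31372 - 9577\right) - 24261 = 21795 - 24261 = -2466$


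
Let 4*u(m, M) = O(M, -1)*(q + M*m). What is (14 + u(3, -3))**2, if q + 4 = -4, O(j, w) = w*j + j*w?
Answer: 529/4 ≈ 132.25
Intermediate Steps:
O(j, w) = 2*j*w (O(j, w) = j*w + j*w = 2*j*w)
q = -8 (q = -4 - 4 = -8)
u(m, M) = -M*(-8 + M*m)/2 (u(m, M) = ((2*M*(-1))*(-8 + M*m))/4 = ((-2*M)*(-8 + M*m))/4 = (-2*M*(-8 + M*m))/4 = -M*(-8 + M*m)/2)
(14 + u(3, -3))**2 = (14 + (1/2)*(-3)*(8 - 1*(-3)*3))**2 = (14 + (1/2)*(-3)*(8 + 9))**2 = (14 + (1/2)*(-3)*17)**2 = (14 - 51/2)**2 = (-23/2)**2 = 529/4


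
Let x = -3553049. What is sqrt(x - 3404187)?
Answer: 2*I*sqrt(1739309) ≈ 2637.7*I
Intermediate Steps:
sqrt(x - 3404187) = sqrt(-3553049 - 3404187) = sqrt(-6957236) = 2*I*sqrt(1739309)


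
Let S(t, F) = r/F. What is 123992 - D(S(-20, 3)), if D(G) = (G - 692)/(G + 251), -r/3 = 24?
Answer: 28146900/227 ≈ 1.2400e+5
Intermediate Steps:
r = -72 (r = -3*24 = -72)
S(t, F) = -72/F
D(G) = (-692 + G)/(251 + G)
123992 - D(S(-20, 3)) = 123992 - (-692 - 72/3)/(251 - 72/3) = 123992 - (-692 - 72*1/3)/(251 - 72*1/3) = 123992 - (-692 - 24)/(251 - 24) = 123992 - (-716)/227 = 123992 - 1*(-716/227) = 123992 + 716/227 = 28146900/227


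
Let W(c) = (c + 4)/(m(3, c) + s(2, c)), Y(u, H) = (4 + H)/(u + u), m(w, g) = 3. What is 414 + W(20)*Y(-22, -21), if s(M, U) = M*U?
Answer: 195924/473 ≈ 414.22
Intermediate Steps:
Y(u, H) = (4 + H)/(2*u) (Y(u, H) = (4 + H)/((2*u)) = (4 + H)*(1/(2*u)) = (4 + H)/(2*u))
W(c) = (4 + c)/(3 + 2*c) (W(c) = (c + 4)/(3 + 2*c) = (4 + c)/(3 + 2*c))
414 + W(20)*Y(-22, -21) = 414 + ((4 + 20)/(3 + 2*20))*((1/2)*(4 - 21)/(-22)) = 414 + (24/(3 + 40))*((1/2)*(-1/22)*(-17)) = 414 + (24/43)*(17/44) = 414 + 102/473 = 195924/473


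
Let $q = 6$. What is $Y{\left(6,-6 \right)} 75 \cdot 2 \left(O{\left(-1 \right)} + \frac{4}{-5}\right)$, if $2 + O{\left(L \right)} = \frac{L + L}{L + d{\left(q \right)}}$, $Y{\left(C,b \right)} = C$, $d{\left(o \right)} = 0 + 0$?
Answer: $-720$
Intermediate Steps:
$d{\left(o \right)} = 0$
$O{\left(L \right)} = 0$ ($O{\left(L \right)} = -2 + \frac{L + L}{L + 0} = -2 + \frac{2 L}{L} = -2 + 2 = 0$)
$Y{\left(6,-6 \right)} 75 \cdot 2 \left(O{\left(-1 \right)} + \frac{4}{-5}\right) = 6 \cdot 75 \cdot 2 \left(0 + \frac{4}{-5}\right) = 450 \cdot 2 \left(0 + 4 \left(- \frac{1}{5}\right)\right) = 450 \cdot 2 \left(0 - \frac{4}{5}\right) = 450 \cdot 2 \left(- \frac{4}{5}\right) = 450 \left(- \frac{8}{5}\right) = -720$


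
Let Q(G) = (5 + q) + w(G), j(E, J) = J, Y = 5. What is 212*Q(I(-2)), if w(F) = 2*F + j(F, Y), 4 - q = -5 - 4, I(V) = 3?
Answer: 6148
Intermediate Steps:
q = 13 (q = 4 - (-5 - 4) = 4 - 1*(-9) = 4 + 9 = 13)
w(F) = 5 + 2*F (w(F) = 2*F + 5 = 5 + 2*F)
Q(G) = 23 + 2*G (Q(G) = (5 + 13) + (5 + 2*G) = 18 + (5 + 2*G) = 23 + 2*G)
212*Q(I(-2)) = 212*(23 + 2*3) = 212*(23 + 6) = 212*29 = 6148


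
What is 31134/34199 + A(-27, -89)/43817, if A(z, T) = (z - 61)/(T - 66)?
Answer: 211453773602/232267125365 ≈ 0.91039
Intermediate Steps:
A(z, T) = (-61 + z)/(-66 + T)
31134/34199 + A(-27, -89)/43817 = 31134/34199 + ((-61 - 27)/(-66 - 89))/43817 = 31134*(1/34199) + (-88/(-155))*(1/43817) = 31134/34199 - 1/155*(-88)*(1/43817) = 31134/34199 + (88/155)*(1/43817) = 31134/34199 + 88/6791635 = 211453773602/232267125365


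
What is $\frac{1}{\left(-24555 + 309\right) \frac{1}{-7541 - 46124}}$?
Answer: $\frac{53665}{24246} \approx 2.2134$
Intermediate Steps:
$\frac{1}{\left(-24555 + 309\right) \frac{1}{-7541 - 46124}} = \frac{1}{\left(-24246\right) \frac{1}{-53665}} = \frac{1}{\left(-24246\right) \left(- \frac{1}{53665}\right)} = \frac{1}{\frac{24246}{53665}} = \frac{53665}{24246}$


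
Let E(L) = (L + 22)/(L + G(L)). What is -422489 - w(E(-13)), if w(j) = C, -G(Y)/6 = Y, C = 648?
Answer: -423137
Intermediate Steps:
G(Y) = -6*Y
E(L) = -(22 + L)/(5*L) (E(L) = (L + 22)/(L - 6*L) = (22 + L)/((-5*L)) = (22 + L)*(-1/(5*L)) = -(22 + L)/(5*L))
w(j) = 648
-422489 - w(E(-13)) = -422489 - 1*648 = -422489 - 648 = -423137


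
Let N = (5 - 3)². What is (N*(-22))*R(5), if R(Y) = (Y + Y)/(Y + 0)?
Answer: -176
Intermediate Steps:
R(Y) = 2 (R(Y) = (2*Y)/Y = 2)
N = 4 (N = 2² = 4)
(N*(-22))*R(5) = (4*(-22))*2 = -88*2 = -176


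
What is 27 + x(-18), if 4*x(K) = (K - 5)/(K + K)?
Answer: 3911/144 ≈ 27.160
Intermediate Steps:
x(K) = (-5 + K)/(8*K) (x(K) = ((K - 5)/(K + K))/4 = ((-5 + K)/((2*K)))/4 = ((-5 + K)*(1/(2*K)))/4 = ((-5 + K)/(2*K))/4 = (-5 + K)/(8*K))
27 + x(-18) = 27 + (⅛)*(-5 - 18)/(-18) = 27 + (⅛)*(-1/18)*(-23) = 27 + 23/144 = 3911/144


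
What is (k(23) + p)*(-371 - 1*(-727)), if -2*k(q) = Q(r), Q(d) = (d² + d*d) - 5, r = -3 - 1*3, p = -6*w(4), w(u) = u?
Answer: -20470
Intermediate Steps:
p = -24 (p = -6*4 = -24)
r = -6 (r = -3 - 3 = -6)
Q(d) = -5 + 2*d² (Q(d) = (d² + d²) - 5 = 2*d² - 5 = -5 + 2*d²)
k(q) = -67/2 (k(q) = -(-5 + 2*(-6)²)/2 = -(-5 + 2*36)/2 = -(-5 + 72)/2 = -½*67 = -67/2)
(k(23) + p)*(-371 - 1*(-727)) = (-67/2 - 24)*(-371 - 1*(-727)) = -115*(-371 + 727)/2 = -115/2*356 = -20470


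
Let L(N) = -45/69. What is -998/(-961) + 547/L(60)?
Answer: -12075371/14415 ≈ -837.70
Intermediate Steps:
L(N) = -15/23 (L(N) = -45*1/69 = -15/23)
-998/(-961) + 547/L(60) = -998/(-961) + 547/(-15/23) = -998*(-1/961) + 547*(-23/15) = 998/961 - 12581/15 = -12075371/14415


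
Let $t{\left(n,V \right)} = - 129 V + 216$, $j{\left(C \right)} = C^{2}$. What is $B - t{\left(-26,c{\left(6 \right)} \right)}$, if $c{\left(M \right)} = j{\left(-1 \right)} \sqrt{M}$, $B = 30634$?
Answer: $30418 + 129 \sqrt{6} \approx 30734.0$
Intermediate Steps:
$c{\left(M \right)} = \sqrt{M}$ ($c{\left(M \right)} = \left(-1\right)^{2} \sqrt{M} = 1 \sqrt{M} = \sqrt{M}$)
$t{\left(n,V \right)} = 216 - 129 V$
$B - t{\left(-26,c{\left(6 \right)} \right)} = 30634 - \left(216 - 129 \sqrt{6}\right) = 30418 + 129 \sqrt{6}$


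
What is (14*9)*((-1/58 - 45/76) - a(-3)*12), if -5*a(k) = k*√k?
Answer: -84609/1102 - 4536*I*√3/5 ≈ -76.778 - 1571.3*I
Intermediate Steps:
a(k) = -k^(3/2)/5 (a(k) = -k*√k/5 = -k^(3/2)/5)
(14*9)*((-1/58 - 45/76) - a(-3)*12) = (14*9)*((-1/58 - 45/76) - (-1)*(-3)^(3/2)/5*12) = 126*((-1*1/58 - 45*1/76) - (-1)*(-3*I*√3)/5*12) = 126*((-1/58 - 45/76) - 3*I*√3/5*12) = 126*(-1343/2204 - 3*I*√3/5*12) = 126*(-1343/2204 - 36*I*√3/5) = -84609/1102 - 4536*I*√3/5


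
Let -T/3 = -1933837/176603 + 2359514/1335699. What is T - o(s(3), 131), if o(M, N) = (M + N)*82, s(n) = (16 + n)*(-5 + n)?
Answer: -597462114267253/78629483499 ≈ -7598.4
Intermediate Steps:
T = 2166326896121/78629483499 (T = -3*(-1933837/176603 + 2359514/1335699) = -3*(-2166326896121/235888450497) = 2166326896121/78629483499 ≈ 27.551)
s(n) = (-5 + n)*(16 + n)
o(M, N) = 82*M + 82*N
T - o(s(3), 131) = 2166326896121/78629483499 - (82*(-80 + 3² + 11*3) + 82*131) = 2166326896121/78629483499 - (82*(-80 + 9 + 33) + 10742) = 2166326896121/78629483499 - (82*(-38) + 10742) = 2166326896121/78629483499 - (-3116 + 10742) = 2166326896121/78629483499 - 1*7626 = 2166326896121/78629483499 - 7626 = -597462114267253/78629483499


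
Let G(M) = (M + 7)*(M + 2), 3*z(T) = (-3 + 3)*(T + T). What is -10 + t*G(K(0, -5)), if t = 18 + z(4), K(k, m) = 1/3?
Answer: 298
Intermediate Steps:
K(k, m) = ⅓
z(T) = 0 (z(T) = ((-3 + 3)*(T + T))/3 = (0*(2*T))/3 = (⅓)*0 = 0)
G(M) = (2 + M)*(7 + M) (G(M) = (7 + M)*(2 + M) = (2 + M)*(7 + M))
t = 18 (t = 18 + 0 = 18)
-10 + t*G(K(0, -5)) = -10 + 18*(14 + (⅓)² + 9*(⅓)) = -10 + 18*(14 + ⅑ + 3) = -10 + 18*(154/9) = -10 + 308 = 298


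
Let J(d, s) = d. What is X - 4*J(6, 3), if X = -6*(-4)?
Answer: 0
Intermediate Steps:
X = 24
X - 4*J(6, 3) = 24 - 4*6 = 24 - 24 = 0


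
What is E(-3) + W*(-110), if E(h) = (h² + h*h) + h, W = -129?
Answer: 14205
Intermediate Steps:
E(h) = h + 2*h² (E(h) = (h² + h²) + h = 2*h² + h = h + 2*h²)
E(-3) + W*(-110) = -3*(1 + 2*(-3)) - 129*(-110) = -3*(1 - 6) + 14190 = -3*(-5) + 14190 = 15 + 14190 = 14205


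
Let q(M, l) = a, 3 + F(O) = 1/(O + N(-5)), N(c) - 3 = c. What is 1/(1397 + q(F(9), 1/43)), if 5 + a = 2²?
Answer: 1/1396 ≈ 0.00071633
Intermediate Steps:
N(c) = 3 + c
a = -1 (a = -5 + 2² = -5 + 4 = -1)
F(O) = -3 + 1/(-2 + O) (F(O) = -3 + 1/(O + (3 - 5)) = -3 + 1/(O - 2) = -3 + 1/(-2 + O))
q(M, l) = -1
1/(1397 + q(F(9), 1/43)) = 1/(1397 - 1) = 1/1396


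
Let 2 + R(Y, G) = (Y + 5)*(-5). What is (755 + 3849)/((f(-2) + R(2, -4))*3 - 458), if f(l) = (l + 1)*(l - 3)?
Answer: -2302/277 ≈ -8.3105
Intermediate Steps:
f(l) = (1 + l)*(-3 + l)
R(Y, G) = -27 - 5*Y (R(Y, G) = -2 + (Y + 5)*(-5) = -2 + (5 + Y)*(-5) = -2 + (-25 - 5*Y) = -27 - 5*Y)
(755 + 3849)/((f(-2) + R(2, -4))*3 - 458) = (755 + 3849)/(((-3 + (-2)² - 2*(-2)) + (-27 - 5*2))*3 - 458) = 4604/(((-3 + 4 + 4) + (-27 - 10))*3 - 458) = 4604/((5 - 37)*3 - 458) = 4604/(-32*3 - 458) = 4604/(-96 - 458) = 4604/(-554) = 4604*(-1/554) = -2302/277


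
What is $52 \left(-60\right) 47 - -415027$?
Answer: $268387$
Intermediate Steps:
$52 \left(-60\right) 47 - -415027 = \left(-3120\right) 47 + 415027 = -146640 + 415027 = 268387$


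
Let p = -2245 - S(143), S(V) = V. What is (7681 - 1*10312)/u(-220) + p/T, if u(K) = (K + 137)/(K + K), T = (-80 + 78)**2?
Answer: -1207191/83 ≈ -14544.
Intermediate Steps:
T = 4 (T = (-2)**2 = 4)
p = -2388 (p = -2245 - 1*143 = -2245 - 143 = -2388)
u(K) = (137 + K)/(2*K) (u(K) = (137 + K)/((2*K)) = (137 + K)*(1/(2*K)) = (137 + K)/(2*K))
(7681 - 1*10312)/u(-220) + p/T = (7681 - 1*10312)/(((1/2)*(137 - 220)/(-220))) - 2388/4 = (7681 - 10312)/(((1/2)*(-1/220)*(-83))) - 2388*1/4 = -2631/83/440 - 597 = -2631*440/83 - 597 = -1157640/83 - 597 = -1207191/83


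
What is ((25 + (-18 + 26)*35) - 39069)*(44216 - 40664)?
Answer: -137689728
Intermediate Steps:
((25 + (-18 + 26)*35) - 39069)*(44216 - 40664) = ((25 + 8*35) - 39069)*3552 = ((25 + 280) - 39069)*3552 = (305 - 39069)*3552 = -38764*3552 = -137689728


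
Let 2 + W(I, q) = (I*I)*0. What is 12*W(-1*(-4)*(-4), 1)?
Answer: -24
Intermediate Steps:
W(I, q) = -2 (W(I, q) = -2 + (I*I)*0 = -2 + I²*0 = -2 + 0 = -2)
12*W(-1*(-4)*(-4), 1) = 12*(-2) = -24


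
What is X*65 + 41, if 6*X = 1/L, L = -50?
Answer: 2447/60 ≈ 40.783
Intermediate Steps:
X = -1/300 (X = (⅙)/(-50) = (⅙)*(-1/50) = -1/300 ≈ -0.0033333)
X*65 + 41 = -1/300*65 + 41 = -13/60 + 41 = 2447/60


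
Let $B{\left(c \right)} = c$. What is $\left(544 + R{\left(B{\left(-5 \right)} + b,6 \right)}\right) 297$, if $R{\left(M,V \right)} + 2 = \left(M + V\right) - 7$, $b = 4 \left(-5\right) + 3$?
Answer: $154143$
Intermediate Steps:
$b = -17$ ($b = -20 + 3 = -17$)
$R{\left(M,V \right)} = -9 + M + V$ ($R{\left(M,V \right)} = -2 - \left(7 - M - V\right) = -2 + \left(-7 + M + V\right) = -9 + M + V$)
$\left(544 + R{\left(B{\left(-5 \right)} + b,6 \right)}\right) 297 = \left(544 - 25\right) 297 = 519 \cdot 297 = 154143$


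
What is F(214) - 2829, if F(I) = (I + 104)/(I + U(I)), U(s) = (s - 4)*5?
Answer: -1787769/632 ≈ -2828.8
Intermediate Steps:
U(s) = -20 + 5*s (U(s) = (-4 + s)*5 = -20 + 5*s)
F(I) = (104 + I)/(-20 + 6*I) (F(I) = (I + 104)/(I + (-20 + 5*I)) = (104 + I)/(-20 + 6*I))
F(214) - 2829 = (104 + 214)/(2*(-10 + 3*214)) - 2829 = (1/2)*318/(-10 + 642) - 2829 = (1/2)*318/632 - 2829 = (1/2)*(1/632)*318 - 2829 = 159/632 - 2829 = -1787769/632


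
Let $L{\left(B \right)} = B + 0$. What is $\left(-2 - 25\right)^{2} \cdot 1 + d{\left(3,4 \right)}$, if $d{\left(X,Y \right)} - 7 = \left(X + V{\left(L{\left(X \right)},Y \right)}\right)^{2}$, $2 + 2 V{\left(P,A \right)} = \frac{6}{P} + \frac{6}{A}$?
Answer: $\frac{12001}{16} \approx 750.06$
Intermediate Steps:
$L{\left(B \right)} = B$
$V{\left(P,A \right)} = -1 + \frac{3}{A} + \frac{3}{P}$ ($V{\left(P,A \right)} = -1 + \frac{\frac{6}{P} + \frac{6}{A}}{2} = -1 + \frac{\frac{6}{A} + \frac{6}{P}}{2} = -1 + \left(\frac{3}{A} + \frac{3}{P}\right) = -1 + \frac{3}{A} + \frac{3}{P}$)
$d{\left(X,Y \right)} = 7 + \left(-1 + X + \frac{3}{X} + \frac{3}{Y}\right)^{2}$ ($d{\left(X,Y \right)} = 7 + \left(X + \left(-1 + \frac{3}{Y} + \frac{3}{X}\right)\right)^{2} = 7 + \left(X + \left(-1 + \frac{3}{X} + \frac{3}{Y}\right)\right)^{2} = 7 + \left(-1 + X + \frac{3}{X} + \frac{3}{Y}\right)^{2}$)
$\left(-2 - 25\right)^{2} \cdot 1 + d{\left(3,4 \right)} = \left(-2 - 25\right)^{2} \cdot 1 + \left(7 + \left(-1 + 3 + \frac{3}{3} + \frac{3}{4}\right)^{2}\right) = \left(-2 - 25\right)^{2} \cdot 1 + \left(7 + \left(-1 + 3 + 3 \cdot \frac{1}{3} + 3 \cdot \frac{1}{4}\right)^{2}\right) = \left(-27\right)^{2} \cdot 1 + \left(7 + \left(-1 + 3 + 1 + \frac{3}{4}\right)^{2}\right) = 729 \cdot 1 + \left(7 + \left(\frac{15}{4}\right)^{2}\right) = 729 + \left(7 + \frac{225}{16}\right) = 729 + \frac{337}{16} = \frac{12001}{16}$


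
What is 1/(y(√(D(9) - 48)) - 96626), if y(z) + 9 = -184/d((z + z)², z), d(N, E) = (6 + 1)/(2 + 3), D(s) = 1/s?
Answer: -7/677365 ≈ -1.0334e-5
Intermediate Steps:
d(N, E) = 7/5
y(z) = -983/7 (y(z) = -9 - 184/7/5 = -9 - 184*5/7 = -9 - 920/7 = -983/7)
1/(y(√(D(9) - 48)) - 96626) = 1/(-983/7 - 96626) = 1/(-677365/7) = -7/677365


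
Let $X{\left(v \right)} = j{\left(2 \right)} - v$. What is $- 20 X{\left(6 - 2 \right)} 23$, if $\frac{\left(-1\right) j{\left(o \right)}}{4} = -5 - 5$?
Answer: $-16560$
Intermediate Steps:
$j{\left(o \right)} = 40$ ($j{\left(o \right)} = - 4 \left(-5 - 5\right) = \left(-4\right) \left(-10\right) = 40$)
$X{\left(v \right)} = 40 - v$
$- 20 X{\left(6 - 2 \right)} 23 = - 20 \left(40 - \left(6 - 2\right)\right) 23 = - 20 \left(40 - 4\right) 23 = \left(-20\right) 36 \cdot 23 = \left(-720\right) 23 = -16560$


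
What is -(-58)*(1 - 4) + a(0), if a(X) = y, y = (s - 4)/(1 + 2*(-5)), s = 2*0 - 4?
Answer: -1558/9 ≈ -173.11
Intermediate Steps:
s = -4 (s = 0 - 4 = -4)
y = 8/9 (y = (-4 - 4)/(1 + 2*(-5)) = -8/(1 - 10) = -8/(-9) = -8*(-1/9) = 8/9 ≈ 0.88889)
a(X) = 8/9
-(-58)*(1 - 4) + a(0) = -(-58)*(1 - 4) + 8/9 = -(-58)*(-3) + 8/9 = -58*3 + 8/9 = -174 + 8/9 = -1558/9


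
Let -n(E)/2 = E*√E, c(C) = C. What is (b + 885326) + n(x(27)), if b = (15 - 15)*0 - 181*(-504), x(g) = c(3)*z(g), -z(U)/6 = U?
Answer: 976550 + 8748*I*√6 ≈ 9.7655e+5 + 21428.0*I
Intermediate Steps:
z(U) = -6*U
x(g) = -18*g (x(g) = 3*(-6*g) = -18*g)
b = 91224 (b = 0*0 + 91224 = 0 + 91224 = 91224)
n(E) = -2*E^(3/2) (n(E) = -2*E*√E = -2*E^(3/2))
(b + 885326) + n(x(27)) = (91224 + 885326) - 2*(-4374*I*√6) = 976550 - (-8748)*I*√6 = 976550 + 8748*I*√6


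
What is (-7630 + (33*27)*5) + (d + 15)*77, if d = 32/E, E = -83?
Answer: -170124/83 ≈ -2049.7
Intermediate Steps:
d = -32/83 (d = 32/(-83) = 32*(-1/83) = -32/83 ≈ -0.38554)
(-7630 + (33*27)*5) + (d + 15)*77 = (-7630 + (33*27)*5) + (-32/83 + 15)*77 = (-7630 + 891*5) + (1213/83)*77 = (-7630 + 4455) + 93401/83 = -3175 + 93401/83 = -170124/83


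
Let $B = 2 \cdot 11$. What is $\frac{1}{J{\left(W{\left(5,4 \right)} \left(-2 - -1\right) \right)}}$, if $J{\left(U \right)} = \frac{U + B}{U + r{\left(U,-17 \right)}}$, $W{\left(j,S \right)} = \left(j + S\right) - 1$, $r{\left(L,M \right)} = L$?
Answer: $- \frac{8}{7} \approx -1.1429$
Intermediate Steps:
$B = 22$
$W{\left(j,S \right)} = -1 + S + j$ ($W{\left(j,S \right)} = \left(S + j\right) - 1 = -1 + S + j$)
$J{\left(U \right)} = \frac{22 + U}{2 U}$ ($J{\left(U \right)} = \frac{U + 22}{U + U} = \frac{22 + U}{2 U}$)
$\frac{1}{J{\left(W{\left(5,4 \right)} \left(-2 - -1\right) \right)}} = \frac{1}{\frac{1}{2} \frac{1}{\left(-1 + 4 + 5\right) \left(-2 - -1\right)} \left(22 + \left(-1 + 4 + 5\right) \left(-2 - -1\right)\right)} = \frac{1}{\frac{1}{2} \frac{1}{8 \left(-2 + 1\right)} \left(22 + 8 \left(-2 + 1\right)\right)} = \frac{1}{\frac{1}{2} \frac{1}{8 \left(-1\right)} \left(22 + 8 \left(-1\right)\right)} = \frac{1}{\frac{1}{2} \frac{1}{-8} \left(22 - 8\right)} = \frac{1}{\frac{1}{2} \left(- \frac{1}{8}\right) 14} = \frac{1}{- \frac{7}{8}} = - \frac{8}{7}$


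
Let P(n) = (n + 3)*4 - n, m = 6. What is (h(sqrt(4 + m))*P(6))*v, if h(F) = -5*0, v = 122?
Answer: 0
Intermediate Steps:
P(n) = 12 + 3*n (P(n) = (3 + n)*4 - n = (12 + 4*n) - n = 12 + 3*n)
h(F) = 0
(h(sqrt(4 + m))*P(6))*v = (0*(12 + 3*6))*122 = (0*(12 + 18))*122 = (0*30)*122 = 0*122 = 0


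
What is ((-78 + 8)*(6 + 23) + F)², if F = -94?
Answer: 4511376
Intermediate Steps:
((-78 + 8)*(6 + 23) + F)² = ((-78 + 8)*(6 + 23) - 94)² = (-70*29 - 94)² = (-2030 - 94)² = (-2124)² = 4511376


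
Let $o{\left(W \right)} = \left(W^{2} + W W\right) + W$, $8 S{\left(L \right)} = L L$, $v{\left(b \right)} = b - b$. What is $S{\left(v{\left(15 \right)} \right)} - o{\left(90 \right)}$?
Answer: $-16290$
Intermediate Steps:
$v{\left(b \right)} = 0$
$S{\left(L \right)} = \frac{L^{2}}{8}$ ($S{\left(L \right)} = \frac{L L}{8} = \frac{L^{2}}{8}$)
$o{\left(W \right)} = W + 2 W^{2}$ ($o{\left(W \right)} = \left(W^{2} + W^{2}\right) + W = 2 W^{2} + W = W + 2 W^{2}$)
$S{\left(v{\left(15 \right)} \right)} - o{\left(90 \right)} = \frac{0^{2}}{8} - 90 \left(1 + 2 \cdot 90\right) = \frac{1}{8} \cdot 0 - 90 \left(1 + 180\right) = 0 - 90 \cdot 181 = 0 - 16290 = -16290$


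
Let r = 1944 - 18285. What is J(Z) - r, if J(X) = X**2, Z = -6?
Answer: 16377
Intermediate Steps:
r = -16341
J(Z) - r = (-6)**2 - 1*(-16341) = 36 + 16341 = 16377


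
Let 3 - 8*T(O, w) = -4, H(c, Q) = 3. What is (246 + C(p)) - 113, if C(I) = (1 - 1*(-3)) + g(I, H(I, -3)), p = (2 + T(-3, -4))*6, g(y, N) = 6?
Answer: 143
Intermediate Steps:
T(O, w) = 7/8 (T(O, w) = 3/8 - 1/8*(-4) = 3/8 + 1/2 = 7/8)
p = 69/4 (p = (2 + 7/8)*6 = (23/8)*6 = 69/4 ≈ 17.250)
C(I) = 10 (C(I) = (1 - 1*(-3)) + 6 = (1 + 3) + 6 = 4 + 6 = 10)
(246 + C(p)) - 113 = (246 + 10) - 113 = 256 - 113 = 143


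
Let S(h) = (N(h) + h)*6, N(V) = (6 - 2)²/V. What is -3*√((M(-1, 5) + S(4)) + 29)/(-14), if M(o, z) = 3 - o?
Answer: 27/14 ≈ 1.9286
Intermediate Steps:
N(V) = 16/V (N(V) = 4²/V = 16/V)
S(h) = 6*h + 96/h (S(h) = (16/h + h)*6 = (h + 16/h)*6 = 6*h + 96/h)
-3*√((M(-1, 5) + S(4)) + 29)/(-14) = -3*√(((3 - 1*(-1)) + (6*4 + 96/4)) + 29)/(-14) = -3*√(((3 + 1) + (24 + 96*(¼))) + 29)*(-1)/14 = -3*√((4 + (24 + 24)) + 29)*(-1)/14 = -3*√((4 + 48) + 29)*(-1)/14 = -3*√(52 + 29)*(-1)/14 = -3*√81*(-1)/14 = -27*(-1)/14 = -3*(-9/14) = 27/14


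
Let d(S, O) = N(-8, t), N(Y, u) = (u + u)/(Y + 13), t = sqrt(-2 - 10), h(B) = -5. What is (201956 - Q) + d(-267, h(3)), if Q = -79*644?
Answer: 252832 + 4*I*sqrt(3)/5 ≈ 2.5283e+5 + 1.3856*I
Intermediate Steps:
Q = -50876
t = 2*I*sqrt(3) (t = sqrt(-12) = 2*I*sqrt(3) ≈ 3.4641*I)
N(Y, u) = 2*u/(13 + Y) (N(Y, u) = (2*u)/(13 + Y) = 2*u/(13 + Y))
d(S, O) = 4*I*sqrt(3)/5 (d(S, O) = 2*(2*I*sqrt(3))/(13 - 8) = 2*(2*I*sqrt(3))/5 = 2*(2*I*sqrt(3))*(1/5) = 4*I*sqrt(3)/5)
(201956 - Q) + d(-267, h(3)) = (201956 - 1*(-50876)) + 4*I*sqrt(3)/5 = (201956 + 50876) + 4*I*sqrt(3)/5 = 252832 + 4*I*sqrt(3)/5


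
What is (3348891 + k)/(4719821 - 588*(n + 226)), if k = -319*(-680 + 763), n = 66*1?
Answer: 3322414/4548125 ≈ 0.73050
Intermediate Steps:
n = 66
k = -26477 (k = -319*83 = -26477)
(3348891 + k)/(4719821 - 588*(n + 226)) = (3348891 - 26477)/(4719821 - 588*(66 + 226)) = 3322414/(4719821 - 588*292) = 3322414/(4719821 - 171696) = 3322414/4548125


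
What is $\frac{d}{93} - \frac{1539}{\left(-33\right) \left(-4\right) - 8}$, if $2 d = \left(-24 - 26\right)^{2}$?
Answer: $\frac{383}{372} \approx 1.0296$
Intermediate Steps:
$d = 1250$ ($d = \frac{\left(-24 - 26\right)^{2}}{2} = \frac{\left(-50\right)^{2}}{2} = \frac{1}{2} \cdot 2500 = 1250$)
$\frac{d}{93} - \frac{1539}{\left(-33\right) \left(-4\right) - 8} = \frac{1250}{93} - \frac{1539}{\left(-33\right) \left(-4\right) - 8} = 1250 \cdot \frac{1}{93} - \frac{1539}{132 - 8} = \frac{1250}{93} - \frac{1539}{124} = \frac{383}{372}$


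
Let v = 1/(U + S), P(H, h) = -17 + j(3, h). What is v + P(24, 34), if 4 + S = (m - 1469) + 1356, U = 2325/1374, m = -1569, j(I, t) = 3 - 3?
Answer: -13114479/771413 ≈ -17.001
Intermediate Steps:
j(I, t) = 0
P(H, h) = -17 (P(H, h) = -17 + 0 = -17)
U = 775/458 (U = 2325*(1/1374) = 775/458 ≈ 1.6921)
S = -1686 (S = -4 + ((-1569 - 1469) + 1356) = -4 + (-3038 + 1356) = -4 - 1682 = -1686)
v = -458/771413 (v = 1/(775/458 - 1686) = 1/(-771413/458) = -458/771413 ≈ -0.00059372)
v + P(24, 34) = -458/771413 - 17 = -13114479/771413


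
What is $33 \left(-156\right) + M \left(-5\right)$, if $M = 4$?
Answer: $-5168$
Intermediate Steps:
$33 \left(-156\right) + M \left(-5\right) = 33 \left(-156\right) + 4 \left(-5\right) = -5148 - 20 = -5168$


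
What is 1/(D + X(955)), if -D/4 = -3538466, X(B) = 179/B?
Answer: 955/13516940299 ≈ 7.0652e-8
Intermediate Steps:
D = 14153864 (D = -4*(-3538466) = 14153864)
1/(D + X(955)) = 1/(14153864 + 179/955) = 1/(13516940299/955) = 955/13516940299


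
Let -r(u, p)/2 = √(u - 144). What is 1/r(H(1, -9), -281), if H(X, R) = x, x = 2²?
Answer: I*√35/140 ≈ 0.042258*I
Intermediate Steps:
x = 4
H(X, R) = 4
r(u, p) = -2*√(-144 + u) (r(u, p) = -2*√(u - 144) = -2*√(-144 + u))
1/r(H(1, -9), -281) = 1/(-2*√(-144 + 4)) = 1/(-4*I*√35) = I*√35/140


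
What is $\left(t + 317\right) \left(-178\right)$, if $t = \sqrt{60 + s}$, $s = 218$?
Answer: $-56426 - 178 \sqrt{278} \approx -59394.0$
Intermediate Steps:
$t = \sqrt{278}$ ($t = \sqrt{60 + 218} = \sqrt{278} \approx 16.673$)
$\left(t + 317\right) \left(-178\right) = \left(\sqrt{278} + 317\right) \left(-178\right) = \left(317 + \sqrt{278}\right) \left(-178\right) = -56426 - 178 \sqrt{278}$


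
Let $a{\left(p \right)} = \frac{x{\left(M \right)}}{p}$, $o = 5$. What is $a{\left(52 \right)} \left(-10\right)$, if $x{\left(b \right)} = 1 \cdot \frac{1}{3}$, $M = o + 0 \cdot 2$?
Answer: $- \frac{5}{78} \approx -0.064103$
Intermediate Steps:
$M = 5$ ($M = 5 + 0 \cdot 2 = 5 + 0 = 5$)
$x{\left(b \right)} = \frac{1}{3}$ ($x{\left(b \right)} = 1 \cdot \frac{1}{3} = \frac{1}{3}$)
$a{\left(p \right)} = \frac{1}{3 p}$
$a{\left(52 \right)} \left(-10\right) = \frac{1}{3 \cdot 52} \left(-10\right) = \frac{1}{3} \cdot \frac{1}{52} \left(-10\right) = \frac{1}{156} \left(-10\right) = - \frac{5}{78}$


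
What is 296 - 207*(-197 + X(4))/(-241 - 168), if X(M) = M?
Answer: 81113/409 ≈ 198.32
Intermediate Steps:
296 - 207*(-197 + X(4))/(-241 - 168) = 296 - 207*(-197 + 4)/(-241 - 168) = 296 - (-39951)/(-409) = 296 - (-39951)*(-1)/409 = 296 - 207*193/409 = 296 - 39951/409 = 81113/409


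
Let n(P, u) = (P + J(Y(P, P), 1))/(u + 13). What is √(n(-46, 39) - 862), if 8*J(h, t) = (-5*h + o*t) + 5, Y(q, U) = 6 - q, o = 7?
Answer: 3*I*√64857/26 ≈ 29.385*I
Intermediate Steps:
J(h, t) = 5/8 - 5*h/8 + 7*t/8 (J(h, t) = ((-5*h + 7*t) + 5)/8 = (5 - 5*h + 7*t)/8 = 5/8 - 5*h/8 + 7*t/8)
n(P, u) = (-9/4 + 13*P/8)/(13 + u) (n(P, u) = (P + (5/8 - 5*(6 - P)/8 + (7/8)*1))/(u + 13) = (P + (5/8 + (-15/4 + 5*P/8) + 7/8))/(13 + u) = (P + (-9/4 + 5*P/8))/(13 + u) = (-9/4 + 13*P/8)/(13 + u))
√(n(-46, 39) - 862) = √((-18 + 13*(-46))/(8*(13 + 39)) - 862) = √((⅛)*(-18 - 598)/52 - 862) = √((⅛)*(1/52)*(-616) - 862) = √(-77/52 - 862) = √(-44901/52) = 3*I*√64857/26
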